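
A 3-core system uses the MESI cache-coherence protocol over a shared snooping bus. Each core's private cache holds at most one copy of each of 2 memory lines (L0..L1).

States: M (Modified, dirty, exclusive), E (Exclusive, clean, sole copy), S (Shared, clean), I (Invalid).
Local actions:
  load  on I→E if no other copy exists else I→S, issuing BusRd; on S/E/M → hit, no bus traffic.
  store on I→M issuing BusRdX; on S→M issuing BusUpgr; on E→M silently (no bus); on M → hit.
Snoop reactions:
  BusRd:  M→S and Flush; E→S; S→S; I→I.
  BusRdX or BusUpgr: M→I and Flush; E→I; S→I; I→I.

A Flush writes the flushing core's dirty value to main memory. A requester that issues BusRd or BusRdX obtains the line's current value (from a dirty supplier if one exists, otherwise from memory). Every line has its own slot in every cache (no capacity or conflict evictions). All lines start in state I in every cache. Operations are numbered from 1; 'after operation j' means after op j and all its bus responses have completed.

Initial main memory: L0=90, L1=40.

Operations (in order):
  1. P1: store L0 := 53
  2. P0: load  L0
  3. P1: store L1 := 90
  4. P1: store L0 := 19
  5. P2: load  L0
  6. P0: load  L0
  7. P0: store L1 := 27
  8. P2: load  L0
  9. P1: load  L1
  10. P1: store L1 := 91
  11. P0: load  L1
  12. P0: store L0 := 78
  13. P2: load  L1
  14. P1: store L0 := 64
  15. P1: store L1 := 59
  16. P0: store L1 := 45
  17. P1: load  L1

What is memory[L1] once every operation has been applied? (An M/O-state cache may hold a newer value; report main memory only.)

memory[L1] = 45

step 1: P1: store L0 := 53  ⟶  IMI  (L0)  txn=BusRdX  M[L0]=90
step 2: P0: load  L0  ⟶  SSI  (L0)  txn=BusRd+Flush  M[L0]=53
step 3: P1: store L1 := 90  ⟶  IMI  (L1)  txn=BusRdX  M[L1]=40
step 4: P1: store L0 := 19  ⟶  IMI  (L0)  txn=BusUpgr  M[L0]=53
step 5: P2: load  L0  ⟶  ISS  (L0)  txn=BusRd+Flush  M[L0]=19
step 6: P0: load  L0  ⟶  SSS  (L0)  txn=BusRd  M[L0]=19
step 7: P0: store L1 := 27  ⟶  MII  (L1)  txn=BusRdX+Flush  M[L1]=90
step 8: P2: load  L0  ⟶  SSS  (L0)  txn=∅  M[L0]=19
step 9: P1: load  L1  ⟶  SSI  (L1)  txn=BusRd+Flush  M[L1]=27
step 10: P1: store L1 := 91  ⟶  IMI  (L1)  txn=BusUpgr  M[L1]=27
step 11: P0: load  L1  ⟶  SSI  (L1)  txn=BusRd+Flush  M[L1]=91
step 12: P0: store L0 := 78  ⟶  MII  (L0)  txn=BusUpgr  M[L0]=19
step 13: P2: load  L1  ⟶  SSS  (L1)  txn=BusRd  M[L1]=91
step 14: P1: store L0 := 64  ⟶  IMI  (L0)  txn=BusRdX+Flush  M[L0]=78
step 15: P1: store L1 := 59  ⟶  IMI  (L1)  txn=BusUpgr  M[L1]=91
step 16: P0: store L1 := 45  ⟶  MII  (L1)  txn=BusRdX+Flush  M[L1]=59
step 17: P1: load  L1  ⟶  SSI  (L1)  txn=BusRd+Flush  M[L1]=45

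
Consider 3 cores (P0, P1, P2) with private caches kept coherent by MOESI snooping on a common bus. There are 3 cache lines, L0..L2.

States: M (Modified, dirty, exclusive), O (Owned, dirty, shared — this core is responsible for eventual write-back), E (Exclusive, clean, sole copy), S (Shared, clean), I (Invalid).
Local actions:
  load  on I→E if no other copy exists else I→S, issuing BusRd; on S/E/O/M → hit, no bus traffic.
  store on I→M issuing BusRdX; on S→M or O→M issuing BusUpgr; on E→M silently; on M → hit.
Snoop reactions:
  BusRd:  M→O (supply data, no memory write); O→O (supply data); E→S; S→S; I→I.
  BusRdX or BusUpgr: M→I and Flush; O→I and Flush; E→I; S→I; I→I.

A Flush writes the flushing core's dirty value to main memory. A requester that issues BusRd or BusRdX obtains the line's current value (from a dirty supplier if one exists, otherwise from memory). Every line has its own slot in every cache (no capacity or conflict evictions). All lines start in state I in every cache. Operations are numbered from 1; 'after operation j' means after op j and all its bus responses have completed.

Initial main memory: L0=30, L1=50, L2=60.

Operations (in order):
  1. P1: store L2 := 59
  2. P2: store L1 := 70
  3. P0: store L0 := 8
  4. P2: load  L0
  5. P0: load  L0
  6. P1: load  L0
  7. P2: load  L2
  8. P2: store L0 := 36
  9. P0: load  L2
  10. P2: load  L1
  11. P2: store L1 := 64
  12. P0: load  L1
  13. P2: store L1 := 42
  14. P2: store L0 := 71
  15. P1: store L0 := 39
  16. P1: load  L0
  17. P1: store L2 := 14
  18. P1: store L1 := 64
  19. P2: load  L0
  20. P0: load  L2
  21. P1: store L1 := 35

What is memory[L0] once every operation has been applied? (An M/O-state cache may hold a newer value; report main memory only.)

[1] P1: store L2 := 59 | P0:I, P1:M(59), P2:I | bus: BusRdX
[2] P2: store L1 := 70 | P0:I, P1:I, P2:M(70) | bus: BusRdX
[3] P0: store L0 := 8 | P0:M(8), P1:I, P2:I | bus: BusRdX
[4] P2: load  L0 | P0:O(8), P1:I, P2:S(8) | bus: BusRd
[5] P0: load  L0 | P0:O(8), P1:I, P2:S(8) | bus: none
[6] P1: load  L0 | P0:O(8), P1:S(8), P2:S(8) | bus: BusRd
[7] P2: load  L2 | P0:I, P1:O(59), P2:S(59) | bus: BusRd
[8] P2: store L0 := 36 | P0:I, P1:I, P2:M(36) | bus: BusUpgr,Flush
[9] P0: load  L2 | P0:S(59), P1:O(59), P2:S(59) | bus: BusRd
[10] P2: load  L1 | P0:I, P1:I, P2:M(70) | bus: none
[11] P2: store L1 := 64 | P0:I, P1:I, P2:M(64) | bus: none
[12] P0: load  L1 | P0:S(64), P1:I, P2:O(64) | bus: BusRd
[13] P2: store L1 := 42 | P0:I, P1:I, P2:M(42) | bus: BusUpgr
[14] P2: store L0 := 71 | P0:I, P1:I, P2:M(71) | bus: none
[15] P1: store L0 := 39 | P0:I, P1:M(39), P2:I | bus: BusRdX,Flush
[16] P1: load  L0 | P0:I, P1:M(39), P2:I | bus: none
[17] P1: store L2 := 14 | P0:I, P1:M(14), P2:I | bus: BusUpgr
[18] P1: store L1 := 64 | P0:I, P1:M(64), P2:I | bus: BusRdX,Flush
[19] P2: load  L0 | P0:I, P1:O(39), P2:S(39) | bus: BusRd
[20] P0: load  L2 | P0:S(14), P1:O(14), P2:I | bus: BusRd
[21] P1: store L1 := 35 | P0:I, P1:M(35), P2:I | bus: none

memory[L0] = 71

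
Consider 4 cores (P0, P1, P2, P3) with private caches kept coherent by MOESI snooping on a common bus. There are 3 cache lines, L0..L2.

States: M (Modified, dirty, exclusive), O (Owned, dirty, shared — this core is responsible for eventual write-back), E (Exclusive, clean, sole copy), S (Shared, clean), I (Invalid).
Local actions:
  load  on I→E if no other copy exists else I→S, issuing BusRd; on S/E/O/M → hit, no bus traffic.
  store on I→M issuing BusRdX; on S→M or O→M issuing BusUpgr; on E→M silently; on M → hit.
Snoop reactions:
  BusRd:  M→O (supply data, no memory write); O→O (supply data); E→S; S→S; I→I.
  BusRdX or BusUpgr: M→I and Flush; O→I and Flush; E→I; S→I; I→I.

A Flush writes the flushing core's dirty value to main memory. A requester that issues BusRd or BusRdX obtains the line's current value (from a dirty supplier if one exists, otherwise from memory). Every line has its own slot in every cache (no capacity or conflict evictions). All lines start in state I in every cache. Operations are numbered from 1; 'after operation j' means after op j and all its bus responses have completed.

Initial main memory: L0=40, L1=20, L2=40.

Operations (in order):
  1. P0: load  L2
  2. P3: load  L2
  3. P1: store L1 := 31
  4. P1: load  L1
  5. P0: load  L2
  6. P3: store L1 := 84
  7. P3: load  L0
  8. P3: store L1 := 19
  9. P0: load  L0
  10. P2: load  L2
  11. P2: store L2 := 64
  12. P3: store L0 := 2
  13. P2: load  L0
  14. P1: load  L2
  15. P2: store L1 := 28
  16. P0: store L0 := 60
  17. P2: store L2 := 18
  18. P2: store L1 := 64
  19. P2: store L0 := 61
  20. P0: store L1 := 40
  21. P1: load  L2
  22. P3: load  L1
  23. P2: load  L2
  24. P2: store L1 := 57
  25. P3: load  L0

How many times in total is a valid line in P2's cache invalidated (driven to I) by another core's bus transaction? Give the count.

invalidations = 2

step 1: P0: load  L2  ⟶  EIII  (L2)  txn=BusRd  M[L2]=40
step 2: P3: load  L2  ⟶  SIIS  (L2)  txn=BusRd  M[L2]=40
step 3: P1: store L1 := 31  ⟶  IMII  (L1)  txn=BusRdX  M[L1]=20
step 4: P1: load  L1  ⟶  IMII  (L1)  txn=∅  M[L1]=20
step 5: P0: load  L2  ⟶  SIIS  (L2)  txn=∅  M[L2]=40
step 6: P3: store L1 := 84  ⟶  IIIM  (L1)  txn=BusRdX+Flush  M[L1]=31
step 7: P3: load  L0  ⟶  IIIE  (L0)  txn=BusRd  M[L0]=40
step 8: P3: store L1 := 19  ⟶  IIIM  (L1)  txn=∅  M[L1]=31
step 9: P0: load  L0  ⟶  SIIS  (L0)  txn=BusRd  M[L0]=40
step 10: P2: load  L2  ⟶  SISS  (L2)  txn=BusRd  M[L2]=40
step 11: P2: store L2 := 64  ⟶  IIMI  (L2)  txn=BusUpgr  M[L2]=40
step 12: P3: store L0 := 2  ⟶  IIIM  (L0)  txn=BusUpgr  M[L0]=40
step 13: P2: load  L0  ⟶  IISO  (L0)  txn=BusRd  M[L0]=40
step 14: P1: load  L2  ⟶  ISOI  (L2)  txn=BusRd  M[L2]=40
step 15: P2: store L1 := 28  ⟶  IIMI  (L1)  txn=BusRdX+Flush  M[L1]=19
step 16: P0: store L0 := 60  ⟶  MIII  (L0)  txn=BusRdX+Flush  M[L0]=2
step 17: P2: store L2 := 18  ⟶  IIMI  (L2)  txn=BusUpgr  M[L2]=40
step 18: P2: store L1 := 64  ⟶  IIMI  (L1)  txn=∅  M[L1]=19
step 19: P2: store L0 := 61  ⟶  IIMI  (L0)  txn=BusRdX+Flush  M[L0]=60
step 20: P0: store L1 := 40  ⟶  MIII  (L1)  txn=BusRdX+Flush  M[L1]=64
step 21: P1: load  L2  ⟶  ISOI  (L2)  txn=BusRd  M[L2]=40
step 22: P3: load  L1  ⟶  OIIS  (L1)  txn=BusRd  M[L1]=64
step 23: P2: load  L2  ⟶  ISOI  (L2)  txn=∅  M[L2]=40
step 24: P2: store L1 := 57  ⟶  IIMI  (L1)  txn=BusRdX+Flush  M[L1]=40
step 25: P3: load  L0  ⟶  IIOS  (L0)  txn=BusRd  M[L0]=60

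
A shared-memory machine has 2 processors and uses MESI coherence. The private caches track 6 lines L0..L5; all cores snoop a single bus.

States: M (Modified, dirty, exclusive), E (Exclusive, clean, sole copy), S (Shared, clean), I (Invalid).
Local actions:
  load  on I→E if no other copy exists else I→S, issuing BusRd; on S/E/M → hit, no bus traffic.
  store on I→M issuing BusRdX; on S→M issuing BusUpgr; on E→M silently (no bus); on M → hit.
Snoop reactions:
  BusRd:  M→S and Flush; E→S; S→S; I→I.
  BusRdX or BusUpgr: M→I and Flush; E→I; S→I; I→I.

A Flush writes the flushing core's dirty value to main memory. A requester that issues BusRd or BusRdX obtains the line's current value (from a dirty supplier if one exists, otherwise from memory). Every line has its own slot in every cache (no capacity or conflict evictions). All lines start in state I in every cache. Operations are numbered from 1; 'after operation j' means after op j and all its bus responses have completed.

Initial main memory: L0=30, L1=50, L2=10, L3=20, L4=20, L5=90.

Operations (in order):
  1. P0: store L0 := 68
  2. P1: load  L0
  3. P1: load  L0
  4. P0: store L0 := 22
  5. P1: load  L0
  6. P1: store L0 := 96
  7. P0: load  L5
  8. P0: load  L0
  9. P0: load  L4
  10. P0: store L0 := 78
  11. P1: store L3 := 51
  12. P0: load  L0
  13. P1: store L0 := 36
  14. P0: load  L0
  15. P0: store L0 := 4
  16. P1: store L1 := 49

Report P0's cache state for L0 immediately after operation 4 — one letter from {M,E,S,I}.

state = M

  op1 P0: store L0 := 68 → M/I on L0; bus BusRdX; mem=30
  op2 P1: load  L0 → S/S on L0; bus BusRd Flush; mem=68
  op3 P1: load  L0 → S/S on L0; bus (none); mem=68
  op4 P0: store L0 := 22 → M/I on L0; bus BusUpgr; mem=68
  op5 P1: load  L0 → S/S on L0; bus BusRd Flush; mem=22
  op6 P1: store L0 := 96 → I/M on L0; bus BusUpgr; mem=22
  op7 P0: load  L5 → E/I on L5; bus BusRd; mem=90
  op8 P0: load  L0 → S/S on L0; bus BusRd Flush; mem=96
  op9 P0: load  L4 → E/I on L4; bus BusRd; mem=20
  op10 P0: store L0 := 78 → M/I on L0; bus BusUpgr; mem=96
  op11 P1: store L3 := 51 → I/M on L3; bus BusRdX; mem=20
  op12 P0: load  L0 → M/I on L0; bus (none); mem=96
  op13 P1: store L0 := 36 → I/M on L0; bus BusRdX Flush; mem=78
  op14 P0: load  L0 → S/S on L0; bus BusRd Flush; mem=36
  op15 P0: store L0 := 4 → M/I on L0; bus BusUpgr; mem=36
  op16 P1: store L1 := 49 → I/M on L1; bus BusRdX; mem=50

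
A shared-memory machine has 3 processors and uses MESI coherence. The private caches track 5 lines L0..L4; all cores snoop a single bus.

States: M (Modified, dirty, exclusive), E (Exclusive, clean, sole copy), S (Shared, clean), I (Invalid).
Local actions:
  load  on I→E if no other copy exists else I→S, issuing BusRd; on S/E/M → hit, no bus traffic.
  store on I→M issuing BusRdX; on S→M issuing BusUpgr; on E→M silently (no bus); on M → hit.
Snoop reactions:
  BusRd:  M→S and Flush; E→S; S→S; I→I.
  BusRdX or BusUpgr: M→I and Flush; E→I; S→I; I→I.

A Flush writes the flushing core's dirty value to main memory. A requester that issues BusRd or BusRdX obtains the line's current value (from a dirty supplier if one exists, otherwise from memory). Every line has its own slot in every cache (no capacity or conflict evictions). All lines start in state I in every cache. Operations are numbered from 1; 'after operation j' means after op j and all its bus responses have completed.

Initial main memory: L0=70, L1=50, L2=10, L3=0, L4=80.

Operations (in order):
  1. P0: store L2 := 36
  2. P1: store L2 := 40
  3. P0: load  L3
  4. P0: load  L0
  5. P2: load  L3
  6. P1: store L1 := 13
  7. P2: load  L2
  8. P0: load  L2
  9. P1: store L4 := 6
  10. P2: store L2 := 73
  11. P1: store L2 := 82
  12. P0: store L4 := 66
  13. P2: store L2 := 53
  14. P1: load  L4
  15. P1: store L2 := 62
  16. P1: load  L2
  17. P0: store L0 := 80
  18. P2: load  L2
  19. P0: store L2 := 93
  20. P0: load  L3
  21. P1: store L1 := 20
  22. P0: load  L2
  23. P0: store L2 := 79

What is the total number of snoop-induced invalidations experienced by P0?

invalidations = 2

[1] P0: store L2 := 36 | P0:M(36), P1:I, P2:I | bus: BusRdX
[2] P1: store L2 := 40 | P0:I, P1:M(40), P2:I | bus: BusRdX,Flush
[3] P0: load  L3 | P0:E(0), P1:I, P2:I | bus: BusRd
[4] P0: load  L0 | P0:E(70), P1:I, P2:I | bus: BusRd
[5] P2: load  L3 | P0:S(0), P1:I, P2:S(0) | bus: BusRd
[6] P1: store L1 := 13 | P0:I, P1:M(13), P2:I | bus: BusRdX
[7] P2: load  L2 | P0:I, P1:S(40), P2:S(40) | bus: BusRd,Flush
[8] P0: load  L2 | P0:S(40), P1:S(40), P2:S(40) | bus: BusRd
[9] P1: store L4 := 6 | P0:I, P1:M(6), P2:I | bus: BusRdX
[10] P2: store L2 := 73 | P0:I, P1:I, P2:M(73) | bus: BusUpgr
[11] P1: store L2 := 82 | P0:I, P1:M(82), P2:I | bus: BusRdX,Flush
[12] P0: store L4 := 66 | P0:M(66), P1:I, P2:I | bus: BusRdX,Flush
[13] P2: store L2 := 53 | P0:I, P1:I, P2:M(53) | bus: BusRdX,Flush
[14] P1: load  L4 | P0:S(66), P1:S(66), P2:I | bus: BusRd,Flush
[15] P1: store L2 := 62 | P0:I, P1:M(62), P2:I | bus: BusRdX,Flush
[16] P1: load  L2 | P0:I, P1:M(62), P2:I | bus: none
[17] P0: store L0 := 80 | P0:M(80), P1:I, P2:I | bus: none
[18] P2: load  L2 | P0:I, P1:S(62), P2:S(62) | bus: BusRd,Flush
[19] P0: store L2 := 93 | P0:M(93), P1:I, P2:I | bus: BusRdX
[20] P0: load  L3 | P0:S(0), P1:I, P2:S(0) | bus: none
[21] P1: store L1 := 20 | P0:I, P1:M(20), P2:I | bus: none
[22] P0: load  L2 | P0:M(93), P1:I, P2:I | bus: none
[23] P0: store L2 := 79 | P0:M(79), P1:I, P2:I | bus: none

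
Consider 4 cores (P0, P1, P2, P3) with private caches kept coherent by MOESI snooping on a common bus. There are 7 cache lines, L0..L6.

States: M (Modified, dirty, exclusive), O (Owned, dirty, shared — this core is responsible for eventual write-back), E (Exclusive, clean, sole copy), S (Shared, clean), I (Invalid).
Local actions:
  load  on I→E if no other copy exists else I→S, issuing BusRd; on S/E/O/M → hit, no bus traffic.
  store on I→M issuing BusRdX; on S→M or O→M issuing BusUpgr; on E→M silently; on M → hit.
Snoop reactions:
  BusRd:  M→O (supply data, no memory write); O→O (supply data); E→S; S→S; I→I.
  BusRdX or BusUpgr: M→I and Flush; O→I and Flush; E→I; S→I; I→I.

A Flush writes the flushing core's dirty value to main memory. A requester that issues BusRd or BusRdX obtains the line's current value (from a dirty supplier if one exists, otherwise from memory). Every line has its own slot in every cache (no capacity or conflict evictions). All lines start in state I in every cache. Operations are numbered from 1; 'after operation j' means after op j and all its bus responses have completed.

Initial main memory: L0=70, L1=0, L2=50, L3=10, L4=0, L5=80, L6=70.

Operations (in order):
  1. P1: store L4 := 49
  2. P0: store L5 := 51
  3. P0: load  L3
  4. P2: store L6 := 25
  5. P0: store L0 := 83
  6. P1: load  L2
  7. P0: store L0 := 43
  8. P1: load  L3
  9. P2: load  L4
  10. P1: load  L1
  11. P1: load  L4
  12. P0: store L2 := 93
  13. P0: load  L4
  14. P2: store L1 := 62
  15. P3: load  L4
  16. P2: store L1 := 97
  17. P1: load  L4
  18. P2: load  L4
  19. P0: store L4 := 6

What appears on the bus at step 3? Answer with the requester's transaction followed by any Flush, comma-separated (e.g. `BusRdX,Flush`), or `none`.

bus = BusRd

1. P1: store L4 := 49  bus=[BusRdX]  L4: P0=I P1=M P2=I P3=I  mem[L4]=0
2. P0: store L5 := 51  bus=[BusRdX]  L5: P0=M P1=I P2=I P3=I  mem[L5]=80
3. P0: load  L3  bus=[BusRd]  L3: P0=E P1=I P2=I P3=I  mem[L3]=10
4. P2: store L6 := 25  bus=[BusRdX]  L6: P0=I P1=I P2=M P3=I  mem[L6]=70
5. P0: store L0 := 83  bus=[BusRdX]  L0: P0=M P1=I P2=I P3=I  mem[L0]=70
6. P1: load  L2  bus=[BusRd]  L2: P0=I P1=E P2=I P3=I  mem[L2]=50
7. P0: store L0 := 43  bus=[-]  L0: P0=M P1=I P2=I P3=I  mem[L0]=70
8. P1: load  L3  bus=[BusRd]  L3: P0=S P1=S P2=I P3=I  mem[L3]=10
9. P2: load  L4  bus=[BusRd]  L4: P0=I P1=O P2=S P3=I  mem[L4]=0
10. P1: load  L1  bus=[BusRd]  L1: P0=I P1=E P2=I P3=I  mem[L1]=0
11. P1: load  L4  bus=[-]  L4: P0=I P1=O P2=S P3=I  mem[L4]=0
12. P0: store L2 := 93  bus=[BusRdX]  L2: P0=M P1=I P2=I P3=I  mem[L2]=50
13. P0: load  L4  bus=[BusRd]  L4: P0=S P1=O P2=S P3=I  mem[L4]=0
14. P2: store L1 := 62  bus=[BusRdX]  L1: P0=I P1=I P2=M P3=I  mem[L1]=0
15. P3: load  L4  bus=[BusRd]  L4: P0=S P1=O P2=S P3=S  mem[L4]=0
16. P2: store L1 := 97  bus=[-]  L1: P0=I P1=I P2=M P3=I  mem[L1]=0
17. P1: load  L4  bus=[-]  L4: P0=S P1=O P2=S P3=S  mem[L4]=0
18. P2: load  L4  bus=[-]  L4: P0=S P1=O P2=S P3=S  mem[L4]=0
19. P0: store L4 := 6  bus=[BusUpgr,Flush]  L4: P0=M P1=I P2=I P3=I  mem[L4]=49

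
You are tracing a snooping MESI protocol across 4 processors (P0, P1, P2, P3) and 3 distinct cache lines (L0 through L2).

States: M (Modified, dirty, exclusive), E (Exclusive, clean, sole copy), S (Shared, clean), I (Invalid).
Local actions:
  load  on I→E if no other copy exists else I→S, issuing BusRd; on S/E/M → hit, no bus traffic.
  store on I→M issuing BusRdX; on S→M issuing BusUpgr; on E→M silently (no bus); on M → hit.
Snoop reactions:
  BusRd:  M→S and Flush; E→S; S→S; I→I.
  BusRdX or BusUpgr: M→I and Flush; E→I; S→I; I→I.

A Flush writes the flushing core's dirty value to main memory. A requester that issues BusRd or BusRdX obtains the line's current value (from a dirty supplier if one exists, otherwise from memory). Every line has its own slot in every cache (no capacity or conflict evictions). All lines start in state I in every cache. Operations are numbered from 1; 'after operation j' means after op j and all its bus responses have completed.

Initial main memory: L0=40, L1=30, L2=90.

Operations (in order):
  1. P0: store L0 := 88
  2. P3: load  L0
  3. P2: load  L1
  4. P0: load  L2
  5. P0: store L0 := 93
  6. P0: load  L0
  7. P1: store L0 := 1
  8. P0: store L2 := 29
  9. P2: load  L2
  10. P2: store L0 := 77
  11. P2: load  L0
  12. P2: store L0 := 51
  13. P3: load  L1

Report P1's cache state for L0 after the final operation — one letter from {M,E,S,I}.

1. P0: store L0 := 88  bus=[BusRdX]  L0: P0=M P1=I P2=I P3=I  mem[L0]=40
2. P3: load  L0  bus=[BusRd,Flush]  L0: P0=S P1=I P2=I P3=S  mem[L0]=88
3. P2: load  L1  bus=[BusRd]  L1: P0=I P1=I P2=E P3=I  mem[L1]=30
4. P0: load  L2  bus=[BusRd]  L2: P0=E P1=I P2=I P3=I  mem[L2]=90
5. P0: store L0 := 93  bus=[BusUpgr]  L0: P0=M P1=I P2=I P3=I  mem[L0]=88
6. P0: load  L0  bus=[-]  L0: P0=M P1=I P2=I P3=I  mem[L0]=88
7. P1: store L0 := 1  bus=[BusRdX,Flush]  L0: P0=I P1=M P2=I P3=I  mem[L0]=93
8. P0: store L2 := 29  bus=[-]  L2: P0=M P1=I P2=I P3=I  mem[L2]=90
9. P2: load  L2  bus=[BusRd,Flush]  L2: P0=S P1=I P2=S P3=I  mem[L2]=29
10. P2: store L0 := 77  bus=[BusRdX,Flush]  L0: P0=I P1=I P2=M P3=I  mem[L0]=1
11. P2: load  L0  bus=[-]  L0: P0=I P1=I P2=M P3=I  mem[L0]=1
12. P2: store L0 := 51  bus=[-]  L0: P0=I P1=I P2=M P3=I  mem[L0]=1
13. P3: load  L1  bus=[BusRd]  L1: P0=I P1=I P2=S P3=S  mem[L1]=30

state = I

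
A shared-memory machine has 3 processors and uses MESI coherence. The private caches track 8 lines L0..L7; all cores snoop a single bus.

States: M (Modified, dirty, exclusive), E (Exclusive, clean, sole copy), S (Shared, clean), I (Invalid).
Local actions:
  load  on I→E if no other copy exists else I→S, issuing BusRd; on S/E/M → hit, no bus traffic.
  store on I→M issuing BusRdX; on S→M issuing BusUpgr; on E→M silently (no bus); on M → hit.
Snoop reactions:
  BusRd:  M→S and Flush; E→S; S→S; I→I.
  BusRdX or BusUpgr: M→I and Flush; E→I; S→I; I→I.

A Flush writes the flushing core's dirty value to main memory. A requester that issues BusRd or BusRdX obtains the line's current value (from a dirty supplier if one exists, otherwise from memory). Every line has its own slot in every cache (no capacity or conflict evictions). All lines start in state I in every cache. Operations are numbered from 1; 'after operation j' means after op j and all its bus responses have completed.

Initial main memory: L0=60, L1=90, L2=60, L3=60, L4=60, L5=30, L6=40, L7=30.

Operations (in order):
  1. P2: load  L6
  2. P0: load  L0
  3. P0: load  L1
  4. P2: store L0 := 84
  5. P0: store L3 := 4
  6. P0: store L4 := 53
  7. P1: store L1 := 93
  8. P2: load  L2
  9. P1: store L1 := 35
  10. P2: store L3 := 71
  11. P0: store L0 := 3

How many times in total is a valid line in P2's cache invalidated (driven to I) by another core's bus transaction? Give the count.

invalidations = 1

1. P2: load  L6  bus=[BusRd]  L6: P0=I P1=I P2=E  mem[L6]=40
2. P0: load  L0  bus=[BusRd]  L0: P0=E P1=I P2=I  mem[L0]=60
3. P0: load  L1  bus=[BusRd]  L1: P0=E P1=I P2=I  mem[L1]=90
4. P2: store L0 := 84  bus=[BusRdX]  L0: P0=I P1=I P2=M  mem[L0]=60
5. P0: store L3 := 4  bus=[BusRdX]  L3: P0=M P1=I P2=I  mem[L3]=60
6. P0: store L4 := 53  bus=[BusRdX]  L4: P0=M P1=I P2=I  mem[L4]=60
7. P1: store L1 := 93  bus=[BusRdX]  L1: P0=I P1=M P2=I  mem[L1]=90
8. P2: load  L2  bus=[BusRd]  L2: P0=I P1=I P2=E  mem[L2]=60
9. P1: store L1 := 35  bus=[-]  L1: P0=I P1=M P2=I  mem[L1]=90
10. P2: store L3 := 71  bus=[BusRdX,Flush]  L3: P0=I P1=I P2=M  mem[L3]=4
11. P0: store L0 := 3  bus=[BusRdX,Flush]  L0: P0=M P1=I P2=I  mem[L0]=84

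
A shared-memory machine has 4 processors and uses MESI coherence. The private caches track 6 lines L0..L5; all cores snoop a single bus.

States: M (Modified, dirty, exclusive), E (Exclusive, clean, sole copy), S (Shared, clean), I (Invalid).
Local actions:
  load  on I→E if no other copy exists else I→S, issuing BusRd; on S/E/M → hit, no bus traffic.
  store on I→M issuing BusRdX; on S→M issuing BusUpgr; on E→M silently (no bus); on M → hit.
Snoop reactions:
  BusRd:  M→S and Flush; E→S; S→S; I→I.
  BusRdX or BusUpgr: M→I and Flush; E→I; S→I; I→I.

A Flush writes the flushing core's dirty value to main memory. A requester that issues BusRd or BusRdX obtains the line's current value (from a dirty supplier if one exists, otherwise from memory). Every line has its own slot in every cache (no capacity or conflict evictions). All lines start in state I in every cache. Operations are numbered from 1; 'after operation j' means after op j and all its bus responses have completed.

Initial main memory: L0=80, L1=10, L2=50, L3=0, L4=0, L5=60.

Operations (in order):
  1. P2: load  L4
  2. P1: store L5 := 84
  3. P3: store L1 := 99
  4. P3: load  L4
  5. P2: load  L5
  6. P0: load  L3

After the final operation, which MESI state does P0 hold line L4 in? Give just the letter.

state = I

  op1 P2: load  L4 → I/I/E/I on L4; bus BusRd; mem=0
  op2 P1: store L5 := 84 → I/M/I/I on L5; bus BusRdX; mem=60
  op3 P3: store L1 := 99 → I/I/I/M on L1; bus BusRdX; mem=10
  op4 P3: load  L4 → I/I/S/S on L4; bus BusRd; mem=0
  op5 P2: load  L5 → I/S/S/I on L5; bus BusRd Flush; mem=84
  op6 P0: load  L3 → E/I/I/I on L3; bus BusRd; mem=0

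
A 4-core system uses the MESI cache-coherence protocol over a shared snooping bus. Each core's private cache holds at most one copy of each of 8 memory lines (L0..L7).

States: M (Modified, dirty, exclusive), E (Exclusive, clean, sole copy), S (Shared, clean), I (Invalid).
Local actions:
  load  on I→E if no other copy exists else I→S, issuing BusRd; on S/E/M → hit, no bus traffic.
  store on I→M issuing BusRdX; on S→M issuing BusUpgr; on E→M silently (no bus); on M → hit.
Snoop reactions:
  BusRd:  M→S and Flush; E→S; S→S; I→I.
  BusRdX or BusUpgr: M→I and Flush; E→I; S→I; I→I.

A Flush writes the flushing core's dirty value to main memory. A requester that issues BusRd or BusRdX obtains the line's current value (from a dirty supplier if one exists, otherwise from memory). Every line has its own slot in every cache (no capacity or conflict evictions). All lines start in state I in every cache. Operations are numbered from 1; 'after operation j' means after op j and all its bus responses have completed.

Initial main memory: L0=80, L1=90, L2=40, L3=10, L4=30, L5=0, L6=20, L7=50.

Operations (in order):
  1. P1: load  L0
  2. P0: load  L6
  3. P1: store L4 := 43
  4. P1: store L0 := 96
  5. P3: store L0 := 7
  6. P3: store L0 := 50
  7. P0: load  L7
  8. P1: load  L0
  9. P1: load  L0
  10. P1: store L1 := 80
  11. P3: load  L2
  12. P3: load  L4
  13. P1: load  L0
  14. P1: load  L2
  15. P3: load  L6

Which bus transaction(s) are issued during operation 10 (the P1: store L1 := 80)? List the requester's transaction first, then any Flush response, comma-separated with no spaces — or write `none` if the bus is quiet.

bus = BusRdX

[1] P1: load  L0 | P0:I, P1:E(80), P2:I, P3:I | bus: BusRd
[2] P0: load  L6 | P0:E(20), P1:I, P2:I, P3:I | bus: BusRd
[3] P1: store L4 := 43 | P0:I, P1:M(43), P2:I, P3:I | bus: BusRdX
[4] P1: store L0 := 96 | P0:I, P1:M(96), P2:I, P3:I | bus: none
[5] P3: store L0 := 7 | P0:I, P1:I, P2:I, P3:M(7) | bus: BusRdX,Flush
[6] P3: store L0 := 50 | P0:I, P1:I, P2:I, P3:M(50) | bus: none
[7] P0: load  L7 | P0:E(50), P1:I, P2:I, P3:I | bus: BusRd
[8] P1: load  L0 | P0:I, P1:S(50), P2:I, P3:S(50) | bus: BusRd,Flush
[9] P1: load  L0 | P0:I, P1:S(50), P2:I, P3:S(50) | bus: none
[10] P1: store L1 := 80 | P0:I, P1:M(80), P2:I, P3:I | bus: BusRdX
[11] P3: load  L2 | P0:I, P1:I, P2:I, P3:E(40) | bus: BusRd
[12] P3: load  L4 | P0:I, P1:S(43), P2:I, P3:S(43) | bus: BusRd,Flush
[13] P1: load  L0 | P0:I, P1:S(50), P2:I, P3:S(50) | bus: none
[14] P1: load  L2 | P0:I, P1:S(40), P2:I, P3:S(40) | bus: BusRd
[15] P3: load  L6 | P0:S(20), P1:I, P2:I, P3:S(20) | bus: BusRd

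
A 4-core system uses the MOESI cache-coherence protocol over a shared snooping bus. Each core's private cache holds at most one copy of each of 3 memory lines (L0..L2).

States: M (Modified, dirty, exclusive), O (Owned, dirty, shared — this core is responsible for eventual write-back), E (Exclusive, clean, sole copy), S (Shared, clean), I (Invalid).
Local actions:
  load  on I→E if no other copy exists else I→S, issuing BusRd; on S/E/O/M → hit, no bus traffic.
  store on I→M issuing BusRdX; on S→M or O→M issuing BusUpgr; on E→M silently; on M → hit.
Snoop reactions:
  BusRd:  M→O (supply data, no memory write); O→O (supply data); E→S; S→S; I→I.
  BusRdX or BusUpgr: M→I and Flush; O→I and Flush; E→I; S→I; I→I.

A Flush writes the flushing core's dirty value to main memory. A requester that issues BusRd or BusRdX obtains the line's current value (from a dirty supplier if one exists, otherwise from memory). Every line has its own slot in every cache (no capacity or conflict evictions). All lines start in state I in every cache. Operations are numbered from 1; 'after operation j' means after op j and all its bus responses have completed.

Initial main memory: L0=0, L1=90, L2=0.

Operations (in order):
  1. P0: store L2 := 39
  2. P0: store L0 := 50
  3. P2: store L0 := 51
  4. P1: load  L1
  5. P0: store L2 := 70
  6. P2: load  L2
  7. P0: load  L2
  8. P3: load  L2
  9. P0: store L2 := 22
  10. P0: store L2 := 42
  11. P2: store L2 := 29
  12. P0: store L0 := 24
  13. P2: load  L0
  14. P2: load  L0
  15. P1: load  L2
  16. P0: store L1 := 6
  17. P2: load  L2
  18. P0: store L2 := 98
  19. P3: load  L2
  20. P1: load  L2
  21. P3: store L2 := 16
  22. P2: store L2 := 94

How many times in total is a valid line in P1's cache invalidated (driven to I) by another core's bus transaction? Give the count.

invalidations = 3

[1] P0: store L2 := 39 | P0:M(39), P1:I, P2:I, P3:I | bus: BusRdX
[2] P0: store L0 := 50 | P0:M(50), P1:I, P2:I, P3:I | bus: BusRdX
[3] P2: store L0 := 51 | P0:I, P1:I, P2:M(51), P3:I | bus: BusRdX,Flush
[4] P1: load  L1 | P0:I, P1:E(90), P2:I, P3:I | bus: BusRd
[5] P0: store L2 := 70 | P0:M(70), P1:I, P2:I, P3:I | bus: none
[6] P2: load  L2 | P0:O(70), P1:I, P2:S(70), P3:I | bus: BusRd
[7] P0: load  L2 | P0:O(70), P1:I, P2:S(70), P3:I | bus: none
[8] P3: load  L2 | P0:O(70), P1:I, P2:S(70), P3:S(70) | bus: BusRd
[9] P0: store L2 := 22 | P0:M(22), P1:I, P2:I, P3:I | bus: BusUpgr
[10] P0: store L2 := 42 | P0:M(42), P1:I, P2:I, P3:I | bus: none
[11] P2: store L2 := 29 | P0:I, P1:I, P2:M(29), P3:I | bus: BusRdX,Flush
[12] P0: store L0 := 24 | P0:M(24), P1:I, P2:I, P3:I | bus: BusRdX,Flush
[13] P2: load  L0 | P0:O(24), P1:I, P2:S(24), P3:I | bus: BusRd
[14] P2: load  L0 | P0:O(24), P1:I, P2:S(24), P3:I | bus: none
[15] P1: load  L2 | P0:I, P1:S(29), P2:O(29), P3:I | bus: BusRd
[16] P0: store L1 := 6 | P0:M(6), P1:I, P2:I, P3:I | bus: BusRdX
[17] P2: load  L2 | P0:I, P1:S(29), P2:O(29), P3:I | bus: none
[18] P0: store L2 := 98 | P0:M(98), P1:I, P2:I, P3:I | bus: BusRdX,Flush
[19] P3: load  L2 | P0:O(98), P1:I, P2:I, P3:S(98) | bus: BusRd
[20] P1: load  L2 | P0:O(98), P1:S(98), P2:I, P3:S(98) | bus: BusRd
[21] P3: store L2 := 16 | P0:I, P1:I, P2:I, P3:M(16) | bus: BusUpgr,Flush
[22] P2: store L2 := 94 | P0:I, P1:I, P2:M(94), P3:I | bus: BusRdX,Flush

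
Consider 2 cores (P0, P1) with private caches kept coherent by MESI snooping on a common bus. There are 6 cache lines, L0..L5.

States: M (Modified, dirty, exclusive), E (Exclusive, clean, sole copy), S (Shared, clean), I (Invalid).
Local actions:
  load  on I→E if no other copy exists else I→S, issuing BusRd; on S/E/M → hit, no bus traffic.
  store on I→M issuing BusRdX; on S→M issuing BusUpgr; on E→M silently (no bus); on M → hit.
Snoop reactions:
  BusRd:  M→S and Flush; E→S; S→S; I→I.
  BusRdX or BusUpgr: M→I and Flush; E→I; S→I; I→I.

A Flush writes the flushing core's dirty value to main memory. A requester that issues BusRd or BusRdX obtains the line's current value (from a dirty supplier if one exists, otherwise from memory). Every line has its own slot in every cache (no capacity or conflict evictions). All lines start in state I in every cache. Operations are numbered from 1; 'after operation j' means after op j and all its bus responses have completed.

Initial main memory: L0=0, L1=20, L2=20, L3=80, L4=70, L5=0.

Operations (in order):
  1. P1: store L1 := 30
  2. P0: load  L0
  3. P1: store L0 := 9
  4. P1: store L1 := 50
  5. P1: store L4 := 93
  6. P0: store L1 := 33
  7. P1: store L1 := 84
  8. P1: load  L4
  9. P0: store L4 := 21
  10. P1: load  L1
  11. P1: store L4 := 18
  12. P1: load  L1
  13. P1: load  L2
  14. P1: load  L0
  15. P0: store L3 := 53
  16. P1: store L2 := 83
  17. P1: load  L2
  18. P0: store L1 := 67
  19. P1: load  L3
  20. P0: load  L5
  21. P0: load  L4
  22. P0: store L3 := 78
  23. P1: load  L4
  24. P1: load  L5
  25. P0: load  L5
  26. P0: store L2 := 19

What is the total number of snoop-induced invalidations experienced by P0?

1. P1: store L1 := 30  bus=[BusRdX]  L1: P0=I P1=M  mem[L1]=20
2. P0: load  L0  bus=[BusRd]  L0: P0=E P1=I  mem[L0]=0
3. P1: store L0 := 9  bus=[BusRdX]  L0: P0=I P1=M  mem[L0]=0
4. P1: store L1 := 50  bus=[-]  L1: P0=I P1=M  mem[L1]=20
5. P1: store L4 := 93  bus=[BusRdX]  L4: P0=I P1=M  mem[L4]=70
6. P0: store L1 := 33  bus=[BusRdX,Flush]  L1: P0=M P1=I  mem[L1]=50
7. P1: store L1 := 84  bus=[BusRdX,Flush]  L1: P0=I P1=M  mem[L1]=33
8. P1: load  L4  bus=[-]  L4: P0=I P1=M  mem[L4]=70
9. P0: store L4 := 21  bus=[BusRdX,Flush]  L4: P0=M P1=I  mem[L4]=93
10. P1: load  L1  bus=[-]  L1: P0=I P1=M  mem[L1]=33
11. P1: store L4 := 18  bus=[BusRdX,Flush]  L4: P0=I P1=M  mem[L4]=21
12. P1: load  L1  bus=[-]  L1: P0=I P1=M  mem[L1]=33
13. P1: load  L2  bus=[BusRd]  L2: P0=I P1=E  mem[L2]=20
14. P1: load  L0  bus=[-]  L0: P0=I P1=M  mem[L0]=0
15. P0: store L3 := 53  bus=[BusRdX]  L3: P0=M P1=I  mem[L3]=80
16. P1: store L2 := 83  bus=[-]  L2: P0=I P1=M  mem[L2]=20
17. P1: load  L2  bus=[-]  L2: P0=I P1=M  mem[L2]=20
18. P0: store L1 := 67  bus=[BusRdX,Flush]  L1: P0=M P1=I  mem[L1]=84
19. P1: load  L3  bus=[BusRd,Flush]  L3: P0=S P1=S  mem[L3]=53
20. P0: load  L5  bus=[BusRd]  L5: P0=E P1=I  mem[L5]=0
21. P0: load  L4  bus=[BusRd,Flush]  L4: P0=S P1=S  mem[L4]=18
22. P0: store L3 := 78  bus=[BusUpgr]  L3: P0=M P1=I  mem[L3]=53
23. P1: load  L4  bus=[-]  L4: P0=S P1=S  mem[L4]=18
24. P1: load  L5  bus=[BusRd]  L5: P0=S P1=S  mem[L5]=0
25. P0: load  L5  bus=[-]  L5: P0=S P1=S  mem[L5]=0
26. P0: store L2 := 19  bus=[BusRdX,Flush]  L2: P0=M P1=I  mem[L2]=83

invalidations = 3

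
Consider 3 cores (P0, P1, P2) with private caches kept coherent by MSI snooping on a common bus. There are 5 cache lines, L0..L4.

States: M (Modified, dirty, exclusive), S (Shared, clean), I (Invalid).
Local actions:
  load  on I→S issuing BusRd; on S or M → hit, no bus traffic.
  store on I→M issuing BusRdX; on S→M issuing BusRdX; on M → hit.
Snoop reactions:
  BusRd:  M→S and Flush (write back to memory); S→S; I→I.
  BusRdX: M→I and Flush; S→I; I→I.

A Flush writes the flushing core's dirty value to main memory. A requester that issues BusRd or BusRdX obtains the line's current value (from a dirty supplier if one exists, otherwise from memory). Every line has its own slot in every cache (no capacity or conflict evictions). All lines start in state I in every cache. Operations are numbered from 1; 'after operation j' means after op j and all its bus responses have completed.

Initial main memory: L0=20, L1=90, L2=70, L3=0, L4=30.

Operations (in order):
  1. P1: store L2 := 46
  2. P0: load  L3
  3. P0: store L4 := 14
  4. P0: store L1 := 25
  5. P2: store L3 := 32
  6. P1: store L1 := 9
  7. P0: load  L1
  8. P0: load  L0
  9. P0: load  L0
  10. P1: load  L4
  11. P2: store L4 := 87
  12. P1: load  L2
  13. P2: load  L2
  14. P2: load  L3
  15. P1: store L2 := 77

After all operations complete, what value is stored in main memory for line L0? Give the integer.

memory[L0] = 20

[1] P1: store L2 := 46 | P0:I, P1:M(46), P2:I | bus: BusRdX
[2] P0: load  L3 | P0:S(0), P1:I, P2:I | bus: BusRd
[3] P0: store L4 := 14 | P0:M(14), P1:I, P2:I | bus: BusRdX
[4] P0: store L1 := 25 | P0:M(25), P1:I, P2:I | bus: BusRdX
[5] P2: store L3 := 32 | P0:I, P1:I, P2:M(32) | bus: BusRdX
[6] P1: store L1 := 9 | P0:I, P1:M(9), P2:I | bus: BusRdX,Flush
[7] P0: load  L1 | P0:S(9), P1:S(9), P2:I | bus: BusRd,Flush
[8] P0: load  L0 | P0:S(20), P1:I, P2:I | bus: BusRd
[9] P0: load  L0 | P0:S(20), P1:I, P2:I | bus: none
[10] P1: load  L4 | P0:S(14), P1:S(14), P2:I | bus: BusRd,Flush
[11] P2: store L4 := 87 | P0:I, P1:I, P2:M(87) | bus: BusRdX
[12] P1: load  L2 | P0:I, P1:M(46), P2:I | bus: none
[13] P2: load  L2 | P0:I, P1:S(46), P2:S(46) | bus: BusRd,Flush
[14] P2: load  L3 | P0:I, P1:I, P2:M(32) | bus: none
[15] P1: store L2 := 77 | P0:I, P1:M(77), P2:I | bus: BusRdX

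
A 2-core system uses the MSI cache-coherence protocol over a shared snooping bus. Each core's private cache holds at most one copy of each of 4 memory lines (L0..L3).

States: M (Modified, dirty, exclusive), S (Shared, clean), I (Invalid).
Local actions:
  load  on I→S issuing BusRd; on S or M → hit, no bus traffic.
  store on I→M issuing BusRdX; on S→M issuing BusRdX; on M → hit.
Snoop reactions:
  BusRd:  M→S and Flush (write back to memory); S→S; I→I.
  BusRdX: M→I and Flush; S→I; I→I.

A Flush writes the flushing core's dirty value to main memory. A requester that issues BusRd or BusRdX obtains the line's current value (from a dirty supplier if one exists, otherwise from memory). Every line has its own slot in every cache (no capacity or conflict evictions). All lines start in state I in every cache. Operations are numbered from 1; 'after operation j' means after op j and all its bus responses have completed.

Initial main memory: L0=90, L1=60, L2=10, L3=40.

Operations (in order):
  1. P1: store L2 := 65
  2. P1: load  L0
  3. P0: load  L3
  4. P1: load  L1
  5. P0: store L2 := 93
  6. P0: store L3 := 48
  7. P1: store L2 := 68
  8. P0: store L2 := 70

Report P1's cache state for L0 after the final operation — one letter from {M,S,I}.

[1] P1: store L2 := 65 | P0:I, P1:M(65) | bus: BusRdX
[2] P1: load  L0 | P0:I, P1:S(90) | bus: BusRd
[3] P0: load  L3 | P0:S(40), P1:I | bus: BusRd
[4] P1: load  L1 | P0:I, P1:S(60) | bus: BusRd
[5] P0: store L2 := 93 | P0:M(93), P1:I | bus: BusRdX,Flush
[6] P0: store L3 := 48 | P0:M(48), P1:I | bus: BusRdX
[7] P1: store L2 := 68 | P0:I, P1:M(68) | bus: BusRdX,Flush
[8] P0: store L2 := 70 | P0:M(70), P1:I | bus: BusRdX,Flush

state = S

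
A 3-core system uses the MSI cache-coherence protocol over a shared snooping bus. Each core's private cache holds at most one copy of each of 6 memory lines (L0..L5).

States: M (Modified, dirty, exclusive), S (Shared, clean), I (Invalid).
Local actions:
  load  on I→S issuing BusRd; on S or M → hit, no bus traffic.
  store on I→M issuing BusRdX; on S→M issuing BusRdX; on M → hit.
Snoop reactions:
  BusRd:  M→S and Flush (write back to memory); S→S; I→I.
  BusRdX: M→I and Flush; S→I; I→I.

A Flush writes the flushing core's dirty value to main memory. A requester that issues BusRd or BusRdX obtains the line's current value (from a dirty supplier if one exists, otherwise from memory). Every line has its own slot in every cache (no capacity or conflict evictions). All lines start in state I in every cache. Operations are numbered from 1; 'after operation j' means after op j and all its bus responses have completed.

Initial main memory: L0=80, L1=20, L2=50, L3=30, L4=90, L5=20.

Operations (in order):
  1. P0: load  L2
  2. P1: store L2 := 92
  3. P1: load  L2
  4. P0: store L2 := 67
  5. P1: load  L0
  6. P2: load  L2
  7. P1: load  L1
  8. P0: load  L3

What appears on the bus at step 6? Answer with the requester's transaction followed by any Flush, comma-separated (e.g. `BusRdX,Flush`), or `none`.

[1] P0: load  L2 | P0:S(50), P1:I, P2:I | bus: BusRd
[2] P1: store L2 := 92 | P0:I, P1:M(92), P2:I | bus: BusRdX
[3] P1: load  L2 | P0:I, P1:M(92), P2:I | bus: none
[4] P0: store L2 := 67 | P0:M(67), P1:I, P2:I | bus: BusRdX,Flush
[5] P1: load  L0 | P0:I, P1:S(80), P2:I | bus: BusRd
[6] P2: load  L2 | P0:S(67), P1:I, P2:S(67) | bus: BusRd,Flush
[7] P1: load  L1 | P0:I, P1:S(20), P2:I | bus: BusRd
[8] P0: load  L3 | P0:S(30), P1:I, P2:I | bus: BusRd

bus = BusRd,Flush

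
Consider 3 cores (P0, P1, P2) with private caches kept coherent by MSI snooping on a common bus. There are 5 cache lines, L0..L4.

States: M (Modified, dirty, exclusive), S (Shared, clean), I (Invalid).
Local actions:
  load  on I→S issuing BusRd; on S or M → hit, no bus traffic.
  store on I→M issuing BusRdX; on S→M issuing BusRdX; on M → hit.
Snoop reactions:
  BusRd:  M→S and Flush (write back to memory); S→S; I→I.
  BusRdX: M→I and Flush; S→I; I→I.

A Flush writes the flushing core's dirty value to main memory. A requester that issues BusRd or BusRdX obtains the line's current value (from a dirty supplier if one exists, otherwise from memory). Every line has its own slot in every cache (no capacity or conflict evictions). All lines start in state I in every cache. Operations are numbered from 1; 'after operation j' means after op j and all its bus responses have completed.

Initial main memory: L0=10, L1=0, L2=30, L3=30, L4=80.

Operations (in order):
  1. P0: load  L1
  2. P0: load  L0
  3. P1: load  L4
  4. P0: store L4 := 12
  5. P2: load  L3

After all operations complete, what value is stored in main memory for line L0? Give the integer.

step 1: P0: load  L1  ⟶  SII  (L1)  txn=BusRd  M[L1]=0
step 2: P0: load  L0  ⟶  SII  (L0)  txn=BusRd  M[L0]=10
step 3: P1: load  L4  ⟶  ISI  (L4)  txn=BusRd  M[L4]=80
step 4: P0: store L4 := 12  ⟶  MII  (L4)  txn=BusRdX  M[L4]=80
step 5: P2: load  L3  ⟶  IIS  (L3)  txn=BusRd  M[L3]=30

memory[L0] = 10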